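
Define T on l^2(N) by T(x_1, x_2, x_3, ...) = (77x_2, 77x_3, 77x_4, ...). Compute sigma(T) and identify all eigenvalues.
sigma(T) = closed disk {z in C : |z| ≤ 77}; sigma_p(T) = open disk {z in C : |z| < 77}

Note T = 77·V where V is the unit left shift (V x)_k = x_{k+1}; so sigma(T) = 77·sigma(V) and ||T|| = 77||V||. ||T x||^2 = 5929sum_{k≥2} |x_k|^2 ≤ 5929||x||^2, with equality on {x : x_1 = 0}, so ||T|| = 77. For any lambda with |lambda| < 77, set r = lambda/77 (|r| < 1); the vector x = (1, r, r^2, ...) is in l^2 and satisfies T x = 77(r, r^2, ...) = lambda x, so lambda is an eigenvalue. On the boundary |lambda| = 77 the geometric series diverges, so no l^2 eigenvector exists, but these lambda lie in the approximate point spectrum. Hence sigma(T) is the closed disk of radius 77 and sigma_p(T) is the open disk.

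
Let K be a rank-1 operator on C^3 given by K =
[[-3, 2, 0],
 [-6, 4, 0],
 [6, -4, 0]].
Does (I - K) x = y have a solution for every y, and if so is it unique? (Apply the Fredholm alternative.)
(I - K) is singular (det(I - K) = 0, i.e. 1 ∈ sigma(K)). (I - K) x = y is solvable iff y ⊥ ker((I - K)^*) = span{(-3, 2, 0)}, i.e. iff -3y_1 + 2y_2 = 0. When solvable, the solutions are x = y + c·(1, 2, -2), c arbitrary (ker(I - K) = span{(1, 2, -2)}, dimension 1).

K has rank 1, so it is an outer product K = u v^T: every row of K is a multiple of one row vector. Reading off the entries, u = (1, 2, -2) and v = (-3, 2, 0) (row i of K equals u_i·v^T). A rank-one matrix u v^T satisfies K u = u (v·u) and kills the (2)-dimensional subspace v^⊥, so its characteristic polynomial is lambda^2 (lambda - v·u) with v·u = tr K = 1. Hence the eigenvalues of I - K are 1 (multiplicity 2) and 1 - (1) = 0, so det(I - K) = 0. (Direct check: I - K =
[[4, -2, 0],
 [6, -3, 0],
 [-6, 4, 1]]
has determinant 0.) So 1 is an eigenvalue of K and (I - K) is not invertible. The finite-dimensional Fredholm alternative says: either (I - K) is invertible, or ker(I - K) ≠ {0} and then range(I - K) = ker((I - K)^*)^⊥, with dim ker(I - K) = dim ker((I - K)^*). We are in the second case, so we need both kernels. Kernel of I - K: (I - K) u = u - u (v·u) = u - u = 0, so ker(I - K) = span{u} = span{(1, 2, -2)} (it is exactly 1-dimensional because rank(I - K) = 2). Kernel of the adjoint: K is real, so (I - K)^* = I - K^T = I - v u^T, and (I - v u^T) v = v - v (u·v) = 0; hence ker((I - K)^*) = span{v} = span{(-3, 2, 0)}. Therefore (I - K) x = y is solvable iff <y, v> = 0, i.e. iff -3y_1 + 2y_2 = 0. When this holds, K y = u (v·y) = 0, so (I - K) y = y and x = y is a particular solution; the full solution set is the line x = y + c·u = y + c·(1, 2, -2), c ∈ C.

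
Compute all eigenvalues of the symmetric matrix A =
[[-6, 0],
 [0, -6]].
sigma(A) ≈ {-6} (-6 with multiplicity 2)

A is real symmetric, so its spectrum consists of real eigenvalues. Expanding the characteristic polynomial of the displayed matrix gives
  det(λ I - A) = p(λ) = λ^2 + (12)λ + (36).
Solving p(λ) = 0 yields eigenvalues ≈ -6, -6. (A is shown rounded to 4 decimals, so these recover the underlying integer eigenvalues to within that precision.)
Verification: the trace of A = -12 equals the sum of eigenvalues -12, and det(A) ≈ 36.0000 matches the eigenvalue product 36.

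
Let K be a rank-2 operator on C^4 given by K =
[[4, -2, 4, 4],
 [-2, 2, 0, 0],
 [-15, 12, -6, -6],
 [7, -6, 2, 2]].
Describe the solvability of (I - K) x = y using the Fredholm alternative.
(I - K) is invertible (det(I - K) = 11 ≠ 0), so for every y in C^4 the equation (I - K) x = y has a unique solution.

K has rank 2 and factors as K = U V^T = u1 v1^T + u2 v2^T with u1 = (-1, -1, -3, 2), v1 = (2, -2, 0, 0), u2 = (-2, 0, 3, -1), v2 = (-3, 2, -2, -2) (multiplying out reproduces the displayed K). The nonzero eigenvalues of U V^T coincide with those of the 2 x 2 matrix G = V^T U = [[v1·u1, v1·u2], [v2·u1, v2·u2]] = [[0, -4], [3, 2]], and by the Sylvester determinant identity det(I_4 - U V^T) = det(I_2 - V^T U) = det([[1, 4], [-3, -1]]) = (1)(-1) - (4)(-3) = 11. (Direct check: I - K =
[[-3, 2, -4, -4],
 [2, -1, 0, 0],
 [15, -12, 7, 6],
 [-7, 6, -2, -1]]
has determinant 11.) The finite-dimensional Fredholm alternative says: either (I - K) is invertible, or ker(I - K) ≠ {0} and then range(I - K) = ker((I - K)^*)^⊥, with dim ker(I - K) = dim ker((I - K)^*). Since det(I - K) ≠ 0, 1 is not an eigenvalue of K and ker(I - K) = {0}, so we are in the first case: for every y there is a unique x = (I - K)^(-1) y. (Explicitly, by the Woodbury identity, (I - U V^T)^(-1) = I + U (I_2 - G)^(-1) V^T.)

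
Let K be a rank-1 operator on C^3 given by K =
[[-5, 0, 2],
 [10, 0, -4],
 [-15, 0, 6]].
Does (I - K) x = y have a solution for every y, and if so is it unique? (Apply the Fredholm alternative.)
(I - K) is singular (det(I - K) = 0, i.e. 1 ∈ sigma(K)). (I - K) x = y is solvable iff y ⊥ ker((I - K)^*) = span{(-5, 0, 2)}, i.e. iff -5y_1 + 2y_3 = 0. When solvable, the solutions are x = y + c·(1, -2, 3), c arbitrary (ker(I - K) = span{(1, -2, 3)}, dimension 1).

K has rank 1, so it is an outer product K = u v^T: every row of K is a multiple of one row vector. Reading off the entries, u = (1, -2, 3) and v = (-5, 0, 2) (row i of K equals u_i·v^T). A rank-one matrix u v^T satisfies K u = u (v·u) and kills the (2)-dimensional subspace v^⊥, so its characteristic polynomial is lambda^2 (lambda - v·u) with v·u = tr K = 1. Hence the eigenvalues of I - K are 1 (multiplicity 2) and 1 - (1) = 0, so det(I - K) = 0. (Direct check: I - K =
[[6, 0, -2],
 [-10, 1, 4],
 [15, 0, -5]]
has determinant 0.) So 1 is an eigenvalue of K and (I - K) is not invertible. The finite-dimensional Fredholm alternative says: either (I - K) is invertible, or ker(I - K) ≠ {0} and then range(I - K) = ker((I - K)^*)^⊥, with dim ker(I - K) = dim ker((I - K)^*). We are in the second case, so we need both kernels. Kernel of I - K: (I - K) u = u - u (v·u) = u - u = 0, so ker(I - K) = span{u} = span{(1, -2, 3)} (it is exactly 1-dimensional because rank(I - K) = 2). Kernel of the adjoint: K is real, so (I - K)^* = I - K^T = I - v u^T, and (I - v u^T) v = v - v (u·v) = 0; hence ker((I - K)^*) = span{v} = span{(-5, 0, 2)}. Therefore (I - K) x = y is solvable iff <y, v> = 0, i.e. iff -5y_1 + 2y_3 = 0. When this holds, K y = u (v·y) = 0, so (I - K) y = y and x = y is a particular solution; the full solution set is the line x = y + c·u = y + c·(1, -2, 3), c ∈ C.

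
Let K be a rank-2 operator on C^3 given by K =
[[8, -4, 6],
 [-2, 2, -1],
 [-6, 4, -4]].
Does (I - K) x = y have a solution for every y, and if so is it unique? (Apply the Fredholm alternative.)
(I - K) is invertible (det(I - K) = 3 ≠ 0), so for every y in C^3 the equation (I - K) x = y has a unique solution.

K has rank 2 and factors as K = U V^T = u1 v1^T + u2 v2^T with u1 = (-2, 1, 2), v1 = (-2, 2, -1), u2 = (2, 0, -1), v2 = (2, 0, 2) (multiplying out reproduces the displayed K). The nonzero eigenvalues of U V^T coincide with those of the 2 x 2 matrix G = V^T U = [[v1·u1, v1·u2], [v2·u1, v2·u2]] = [[4, -3], [0, 2]], and by the Sylvester determinant identity det(I_3 - U V^T) = det(I_2 - V^T U) = det([[-3, 3], [0, -1]]) = (-3)(-1) - (3)(0) = 3. (Direct check: I - K =
[[-7, 4, -6],
 [2, -1, 1],
 [6, -4, 5]]
has determinant 3.) The finite-dimensional Fredholm alternative says: either (I - K) is invertible, or ker(I - K) ≠ {0} and then range(I - K) = ker((I - K)^*)^⊥, with dim ker(I - K) = dim ker((I - K)^*). Since det(I - K) ≠ 0, 1 is not an eigenvalue of K and ker(I - K) = {0}, so we are in the first case: for every y there is a unique x = (I - K)^(-1) y. (Explicitly, by the Woodbury identity, (I - U V^T)^(-1) = I + U (I_2 - G)^(-1) V^T.)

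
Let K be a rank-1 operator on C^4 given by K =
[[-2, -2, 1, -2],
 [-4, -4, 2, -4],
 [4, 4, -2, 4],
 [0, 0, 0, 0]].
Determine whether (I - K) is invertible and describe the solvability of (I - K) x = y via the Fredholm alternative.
(I - K) is invertible (det(I - K) = 9 ≠ 0), so for every y in C^4 the equation (I - K) x = y has a unique solution.

K has rank 1, so it is an outer product K = u v^T: every row of K is a multiple of one row vector. Reading off the entries, u = (1, 2, -2, 0) and v = (-2, -2, 1, -2) (row i of K equals u_i·v^T). A rank-one matrix u v^T satisfies K u = u (v·u) and kills the (3)-dimensional subspace v^⊥, so its characteristic polynomial is lambda^3 (lambda - v·u) with v·u = tr K = -8. Hence the eigenvalues of I - K are 1 (multiplicity 3) and 1 - (-8) = 9, so det(I - K) = 9. (Direct check: I - K =
[[3, 2, -1, 2],
 [4, 5, -2, 4],
 [-4, -4, 3, -4],
 [0, 0, 0, 1]]
has determinant 9.) The finite-dimensional Fredholm alternative says: either (I - K) is invertible, or ker(I - K) ≠ {0} and then range(I - K) = ker((I - K)^*)^⊥, with dim ker(I - K) = dim ker((I - K)^*). Since det(I - K) ≠ 0, 1 is not an eigenvalue of K and ker(I - K) = {0}, so we are in the first case: for every y there is a unique x = (I - K)^(-1) y. Explicitly, by the Sherman–Morrison formula, (I - u v^T)^(-1) = I + u v^T/(1 - v·u), i.e. (I - K)^(-1) = I + K/(9).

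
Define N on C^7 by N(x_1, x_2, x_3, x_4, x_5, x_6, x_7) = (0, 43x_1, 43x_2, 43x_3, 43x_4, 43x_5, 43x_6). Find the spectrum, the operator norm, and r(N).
sigma(N) = {0}; ||N|| = 43; r(N) = 0. (N is nilpotent with N^7 = 0.)

On C^7, N is a strictly lower-triangular matrix with 43 on the subdiagonal and zeros elsewhere, so its characteristic polynomial is lambda^7 and every eigenvalue is 0: sigma(N) = {0}. For the operator norm, N e_i = 43e_{i+1} for i = 1, ..., 6 and N e_7 = 0, so the singular values of N are 43 (with multiplicity 6) and 0; hence ||N|| = 43. The spectral radius r(N) = max|lambda| = 0. Note ||N|| > r(N) — characteristic of non-normal nilpotent operators. Indeed N^7 = 0.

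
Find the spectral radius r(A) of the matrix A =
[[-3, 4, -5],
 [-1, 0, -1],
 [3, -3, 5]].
r(A) = 2

The eigenvalues of A are the roots of its characteristic polynomial. With M = A (coefficients from the trace, the sum of principal 2x2 minors, and det A):
  p(λ) = det(λ I - M) = λ^3 - 2λ^2 + λ - 2.
By the rational root theorem any rational root is an integer divisor of 2. Testing λ = 2: p(2) = 8 - 8 + 2 - 2 = 0, so λ = 2 is a root. Dividing out (λ - 2) leaves p(λ) = (λ - 2)(λ^2 + 1). For λ^2 + 1 the discriminant is -4. It is negative, so the roots are the complex-conjugate pair λ = 0 ± (sqrt(4)/2) i ≈ 0 ± 1i. For a conjugate pair the product of the roots equals the constant term, so |λ|^2 = 1 and |λ| = sqrt(1) = 1.
Thus the eigenvalues (to 4 decimals) are 0 ± 1i (modulus 1); 2 (modulus 2). The spectral radius is the largest modulus: r(A) = 2. (Cross-check: r(A) ≤ ||A||_2 ≈ 9.6965; equality holds whenever A is normal, though it can also hold for some non-normal A.)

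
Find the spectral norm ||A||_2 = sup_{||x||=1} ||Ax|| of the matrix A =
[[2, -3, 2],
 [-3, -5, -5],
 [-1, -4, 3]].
||A||_2 ≈ 7.8115 (= sqrt(largest eigenvalue of A^T A))

||A||_2 = sigma_max(A) = sqrt(lambda_max(A^T A)). Form the symmetric matrix M = A^T A =
[[14, 13, 16],
 [13, 50, 7],
 [16, 7, 38]].
Its characteristic polynomial (trace, sum of principal 2x2 minors, determinant of M give the coefficients) is
  p(λ) = det(λ I - M) = λ^3 - 102λ^2 + 2658λ - 9604.
No integer candidate from the rational root theorem (±divisors of 9604) is a root, so the roots are irrational. The cubic discriminant is Δ = 1999792800 > 0, so there are three distinct real roots. p(4) = -540 and p(5) = 1261 have opposite signs, so a root lies in (4, 5); Newton's method refines it to λ ≈ 4.2897. p(36) = 548 and p(37) = -243 have opposite signs, so a root lies in (36, 37); Newton's method refines it to λ ≈ 36.6907. p(61) = -27 and p(62) = 1432 have opposite signs, so a root lies in (61, 62); Newton's method refines it to λ ≈ 61.0196. Check (Vieta): the three roots sum to 102, matching tr M = 102.
So the eigenvalues of A^T A are ≈ 4.2897, 36.6907, 61.0196 (all ≥ 0, as they must be for A^T A). The largest is λ_max ≈ 61.0196, hence ||A||_2 = sqrt(λ_max) ≈ 7.8115.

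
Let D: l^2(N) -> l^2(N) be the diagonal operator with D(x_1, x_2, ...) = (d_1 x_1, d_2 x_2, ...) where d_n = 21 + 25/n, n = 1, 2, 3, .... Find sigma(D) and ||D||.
sigma(D) = {21 + 25/n : n ≥ 1} ∪ {21}; ||D|| = 46

A bounded diagonal operator on l^2 with diagonal entries d_n has spectrum equal to the closure of {d_n : n ≥ 1}: every d_n is an eigenvalue (with eigenvector e_n), so {d_n} ⊂ sigma(D); the spectrum is closed, so its closure is too; and for lambda not in the closure, (D - lambda I) has bounded inverse (the diagonal entries 1/(d_n - lambda) are bounded). For our sequence d_n = 21 + 25/n, n = 1, 2, 3, ...:
  - {d_n} = {21 + 25/n : n ≥ 1}; the only limit point is 21
  - closure = {21 + 25/n : n ≥ 1} ∪ {21}
For the norm: a diagonal operator has ||D|| = sup_n |d_n|. Here d_n = 21 + 25/n is positive and decreasing, so sup_n |d_n| = d_1 = 21 + 25 = 46. So ||D|| = 46.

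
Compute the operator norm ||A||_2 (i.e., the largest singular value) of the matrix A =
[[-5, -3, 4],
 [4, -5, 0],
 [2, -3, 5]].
||A||_2 ≈ 8.3106 (= sqrt(largest eigenvalue of A^T A))

||A||_2 = sigma_max(A) = sqrt(lambda_max(A^T A)). Form the symmetric matrix M = A^T A =
[[45, -11, -10],
 [-11, 43, -27],
 [-10, -27, 41]].
Its characteristic polynomial (trace, sum of principal 2x2 minors, determinant of M give the coefficients) is
  p(λ) = det(λ I - M) = λ^3 - 129λ^2 + 4593λ - 31329.
No integer candidate from the rational root theorem (±divisors of 31329) is a root, so the roots are irrational. The cubic discriminant is Δ = 2090377584 > 0, so there are three distinct real roots. p(8) = -2329 and p(9) = 288 have opposite signs, so a root lies in (8, 9); Newton's method refines it to λ ≈ 8.886. p(51) = 36 and p(52) = -701 have opposite signs, so a root lies in (51, 52); Newton's method refines it to λ ≈ 51.0473. p(69) = -72 and p(70) = 1081 have opposite signs, so a root lies in (69, 70); Newton's method refines it to λ ≈ 69.0667. Check (Vieta): the three roots sum to 129, matching tr M = 129.
So the eigenvalues of A^T A are ≈ 8.886, 51.0473, 69.0667 (all ≥ 0, as they must be for A^T A). The largest is λ_max ≈ 69.0667, hence ||A||_2 = sqrt(λ_max) ≈ 8.3106.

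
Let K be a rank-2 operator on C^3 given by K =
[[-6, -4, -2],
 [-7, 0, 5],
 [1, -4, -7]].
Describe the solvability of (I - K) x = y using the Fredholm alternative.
(I - K) is invertible (det(I - K) = 50 ≠ 0), so for every y in C^3 the equation (I - K) x = y has a unique solution.

K has rank 2 and factors as K = U V^T = u1 v1^T + u2 v2^T with u1 = (-2, -1, -1), v1 = (3, 2, 1), u2 = (0, -2, 2), v2 = (2, -1, -3) (multiplying out reproduces the displayed K). The nonzero eigenvalues of U V^T coincide with those of the 2 x 2 matrix G = V^T U = [[v1·u1, v1·u2], [v2·u1, v2·u2]] = [[-9, -2], [0, -4]], and by the Sylvester determinant identity det(I_3 - U V^T) = det(I_2 - V^T U) = det([[10, 2], [0, 5]]) = (10)(5) - (2)(0) = 50. (Direct check: I - K =
[[7, 4, 2],
 [7, 1, -5],
 [-1, 4, 8]]
has determinant 50.) The finite-dimensional Fredholm alternative says: either (I - K) is invertible, or ker(I - K) ≠ {0} and then range(I - K) = ker((I - K)^*)^⊥, with dim ker(I - K) = dim ker((I - K)^*). Since det(I - K) ≠ 0, 1 is not an eigenvalue of K and ker(I - K) = {0}, so we are in the first case: for every y there is a unique x = (I - K)^(-1) y. (Explicitly, by the Woodbury identity, (I - U V^T)^(-1) = I + U (I_2 - G)^(-1) V^T.)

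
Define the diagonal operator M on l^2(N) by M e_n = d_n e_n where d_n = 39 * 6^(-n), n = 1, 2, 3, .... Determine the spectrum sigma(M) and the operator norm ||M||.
sigma(M) = {39 * 6^(-n) : n ≥ 1} ∪ {0}; ||M|| = 13/2

A bounded diagonal operator on l^2 with diagonal entries d_n has spectrum equal to the closure of {d_n : n ≥ 1}: every d_n is an eigenvalue (with eigenvector e_n), so {d_n} ⊂ sigma(M); the spectrum is closed, so its closure is too; and for lambda not in the closure, (M - lambda I) has bounded inverse (the diagonal entries 1/(d_n - lambda) are bounded). For our sequence d_n = 39 * 6^(-n), n = 1, 2, 3, ...:
  - {d_n} = {39 * 6^(-n) : n ≥ 1}; the only limit point is 0
  - closure = {39 * 6^(-n) : n ≥ 1} ∪ {0}
For the norm: a diagonal operator has ||M|| = sup_n |d_n|. Here d_n = 39 * 6^(-n) is positive and decreasing, so sup_n |d_n| = d_1 = 39/6 = 13/2. So ||M|| = 13/2.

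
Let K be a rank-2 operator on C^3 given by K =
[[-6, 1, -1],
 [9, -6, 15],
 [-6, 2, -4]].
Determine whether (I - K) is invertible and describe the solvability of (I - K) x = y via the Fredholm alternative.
(I - K) is invertible (det(I - K) = 56 ≠ 0), so for every y in C^3 the equation (I - K) x = y has a unique solution.

K has rank 2 and factors as K = U V^T = u1 v1^T + u2 v2^T with u1 = (2, -3, 2), v1 = (-3, 1, -2), u2 = (-1, -3, 0), v2 = (0, 1, -3) (multiplying out reproduces the displayed K). The nonzero eigenvalues of U V^T coincide with those of the 2 x 2 matrix G = V^T U = [[v1·u1, v1·u2], [v2·u1, v2·u2]] = [[-13, 0], [-9, -3]], and by the Sylvester determinant identity det(I_3 - U V^T) = det(I_2 - V^T U) = det([[14, 0], [9, 4]]) = (14)(4) - (0)(9) = 56. (Direct check: I - K =
[[7, -1, 1],
 [-9, 7, -15],
 [6, -2, 5]]
has determinant 56.) The finite-dimensional Fredholm alternative says: either (I - K) is invertible, or ker(I - K) ≠ {0} and then range(I - K) = ker((I - K)^*)^⊥, with dim ker(I - K) = dim ker((I - K)^*). Since det(I - K) ≠ 0, 1 is not an eigenvalue of K and ker(I - K) = {0}, so we are in the first case: for every y there is a unique x = (I - K)^(-1) y. (Explicitly, by the Woodbury identity, (I - U V^T)^(-1) = I + U (I_2 - G)^(-1) V^T.)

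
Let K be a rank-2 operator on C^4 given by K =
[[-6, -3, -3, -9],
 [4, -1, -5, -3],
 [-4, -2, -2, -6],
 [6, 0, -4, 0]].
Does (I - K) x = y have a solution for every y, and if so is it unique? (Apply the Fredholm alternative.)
(I - K) is invertible (det(I - K) = 50 ≠ 0), so for every y in C^4 the equation (I - K) x = y has a unique solution.

K has rank 2 and factors as K = U V^T = u1 v1^T + u2 v2^T with u1 = (3, 1, 2, 0), v1 = (1, -1, -3, -3), u2 = (-3, 1, -2, 2), v2 = (3, 0, -2, 0) (multiplying out reproduces the displayed K). The nonzero eigenvalues of U V^T coincide with those of the 2 x 2 matrix G = V^T U = [[v1·u1, v1·u2], [v2·u1, v2·u2]] = [[-4, -4], [5, -5]], and by the Sylvester determinant identity det(I_4 - U V^T) = det(I_2 - V^T U) = det([[5, 4], [-5, 6]]) = (5)(6) - (4)(-5) = 50. (Direct check: I - K =
[[7, 3, 3, 9],
 [-4, 2, 5, 3],
 [4, 2, 3, 6],
 [-6, 0, 4, 1]]
has determinant 50.) The finite-dimensional Fredholm alternative says: either (I - K) is invertible, or ker(I - K) ≠ {0} and then range(I - K) = ker((I - K)^*)^⊥, with dim ker(I - K) = dim ker((I - K)^*). Since det(I - K) ≠ 0, 1 is not an eigenvalue of K and ker(I - K) = {0}, so we are in the first case: for every y there is a unique x = (I - K)^(-1) y. (Explicitly, by the Woodbury identity, (I - U V^T)^(-1) = I + U (I_2 - G)^(-1) V^T.)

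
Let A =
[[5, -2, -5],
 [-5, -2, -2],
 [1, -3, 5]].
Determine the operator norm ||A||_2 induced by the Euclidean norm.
||A||_2 ≈ 7.9148 (= sqrt(largest eigenvalue of A^T A))

||A||_2 = sigma_max(A) = sqrt(lambda_max(A^T A)). Form the symmetric matrix M = A^T A =
[[51, -3, -10],
 [-3, 17, -1],
 [-10, -1, 54]].
Its characteristic polynomial (trace, sum of principal 2x2 minors, determinant of M give the coefficients) is
  p(λ) = det(λ I - M) = λ^3 - 122λ^2 + 4429λ - 44521.
No integer candidate from the rational root theorem (±divisors of 44521) is a root, so the roots are irrational. The cubic discriminant is Δ = 571657513 > 0, so there are three distinct real roots. p(16) = -793 and p(17) = 427 have opposite signs, so a root lies in (16, 17); Newton's method refines it to λ ≈ 16.6363. p(42) = 377 and p(43) = -145 have opposite signs, so a root lies in (42, 43); Newton's method refines it to λ ≈ 42.72. p(62) = -563 and p(63) = 335 have opposite signs, so a root lies in (62, 63); Newton's method refines it to λ ≈ 62.6437. Check (Vieta): the three roots sum to 122, matching tr M = 122.
So the eigenvalues of A^T A are ≈ 16.6363, 42.72, 62.6437 (all ≥ 0, as they must be for A^T A). The largest is λ_max ≈ 62.6437, hence ||A||_2 = sqrt(λ_max) ≈ 7.9148.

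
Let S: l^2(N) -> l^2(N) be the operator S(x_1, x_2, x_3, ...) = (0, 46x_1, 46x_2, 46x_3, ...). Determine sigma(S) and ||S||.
sigma(S) = closed disk {z in C : |z| ≤ 46}; ||S|| = 46

Note S = 46·U where U is the unit right shift (U x)_k = x_{k-1} (with x_0 := 0); so ||S|| = 46||U|| and sigma(S) = 46·sigma(U). ||S x||^2 = sum_{k≥1} |46x_k|^2 = 2116||x||^2, so ||S|| = 46 and sigma(S) ⊂ {|z| ≤ 46}. For any |lambda| < 46, the equation (S - lambda I) x = 0 forces x_1 = 0, then 46x_k = lambda x_{k+1} ⇒ x = 0, so S has no eigenvalues. But (S - lambda I) is not surjective for |lambda| < 46: solving (S - lambda I) x = e_1 would require x_n proportional to (lambda/46)^(-n), which is not in l^2. So every |lambda| < 46 lies in the residual spectrum. The boundary |lambda| = 46 is in the approximate point spectrum (the spectrum is closed). Hence sigma(S) is the closed disk of radius 46.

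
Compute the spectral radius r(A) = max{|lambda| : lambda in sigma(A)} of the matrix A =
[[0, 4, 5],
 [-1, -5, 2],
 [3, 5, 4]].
r(A) ≈ 6.872

The eigenvalues of A are the roots of its characteristic polynomial. With M = A (coefficients from the trace, the sum of principal 2x2 minors, and det A):
  p(λ) = det(λ I - M) = λ^3 + λ^2 - 41λ - 90.
No integer candidate from the rational root theorem (±divisors of 90) is a root, so the roots are irrational. The cubic discriminant is Δ = 125445 > 0, so there are three distinct real roots. p(-6) = -24 and p(-5) = 15 have opposite signs, so a root lies in (-6, -5); Newton's method refines it to λ ≈ -5.4838. p(-3) = 15 and p(-2) = -12 have opposite signs, so a root lies in (-3, -2); Newton's method refines it to λ ≈ -2.3882. p(6) = -84 and p(7) = 15 have opposite signs, so a root lies in (6, 7); Newton's method refines it to λ ≈ 6.872. Check (Vieta): the three roots sum to -1, matching tr M = -1.
Thus the eigenvalues (to 4 decimals) are -5.4838 (modulus 5.4838); -2.3882 (modulus 2.3882); 6.872 (modulus 6.872). The spectral radius is the largest modulus: r(A) ≈ 6.872. (Cross-check: r(A) ≤ ||A||_2 ≈ 9.6524; equality holds whenever A is normal, though it can also hold for some non-normal A.)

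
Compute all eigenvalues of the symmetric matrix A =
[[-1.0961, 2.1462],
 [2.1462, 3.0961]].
sigma(A) ≈ {-2, 4}

A is real symmetric, so its spectrum consists of real eigenvalues. Expanding the characteristic polynomial of the displayed matrix gives
  det(λ I - A) = p(λ) = λ^2 + (-2)λ + (-8).
Solving p(λ) = 0 yields eigenvalues ≈ -2, 4. (A is shown rounded to 4 decimals, so these recover the underlying integer eigenvalues to within that precision.)
Verification: the trace of A = 2 equals the sum of eigenvalues 2, and det(A) ≈ -7.9998 matches the eigenvalue product -8.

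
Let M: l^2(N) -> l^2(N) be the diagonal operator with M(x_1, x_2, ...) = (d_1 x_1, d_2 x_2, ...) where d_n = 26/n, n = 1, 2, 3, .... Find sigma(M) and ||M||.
sigma(M) = {26/n : n ≥ 1} ∪ {0}; ||M|| = 26

A bounded diagonal operator on l^2 with diagonal entries d_n has spectrum equal to the closure of {d_n : n ≥ 1}: every d_n is an eigenvalue (with eigenvector e_n), so {d_n} ⊂ sigma(M); the spectrum is closed, so its closure is too; and for lambda not in the closure, (M - lambda I) has bounded inverse (the diagonal entries 1/(d_n - lambda) are bounded). For our sequence d_n = 26/n, n = 1, 2, 3, ...:
  - {d_n} = {26/n : n ≥ 1}; the only limit point is 0
  - closure = {26/n : n ≥ 1} ∪ {0}
For the norm: a diagonal operator has ||M|| = sup_n |d_n|. Here d_n = 26/n is positive and decreasing, so sup_n |d_n| = d_1 = 26. So ||M|| = 26.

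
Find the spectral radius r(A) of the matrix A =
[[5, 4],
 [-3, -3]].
r(A) = 3

The eigenvalues of A are the roots of its characteristic polynomial. With M = A (coefficients from the trace and determinant):
  p(λ) = det(λ I - M) = λ^2 - 2λ - 3.
For λ^2 - 2λ - 3 the discriminant is 16. It is a perfect square (4^2), so the roots are rational: λ = (2 ± 4)/2 = 3, -1.
Thus the eigenvalues (to 4 decimals) are 3 (modulus 3); -1 (modulus 1). The spectral radius is the largest modulus: r(A) = 3. (Cross-check: r(A) ≤ ||A||_2 ≈ 7.6712; equality holds whenever A is normal, though it can also hold for some non-normal A.)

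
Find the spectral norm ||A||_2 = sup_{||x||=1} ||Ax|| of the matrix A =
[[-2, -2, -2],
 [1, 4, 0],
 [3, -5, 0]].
||A||_2 ≈ 6.836 (= sqrt(largest eigenvalue of A^T A))

||A||_2 = sigma_max(A) = sqrt(lambda_max(A^T A)). Form the symmetric matrix M = A^T A =
[[14, -7, 4],
 [-7, 45, 4],
 [4, 4, 4]].
Its characteristic polynomial (trace, sum of principal 2x2 minors, determinant of M give the coefficients) is
  p(λ) = det(λ I - M) = λ^3 - 63λ^2 + 785λ - 1156.
No integer candidate from the rational root theorem (±divisors of 1156) is a root, so the roots are irrational. The cubic discriminant is Δ = 347611765 > 0, so there are three distinct real roots. p(1) = -433 and p(2) = 170 have opposite signs, so a root lies in (1, 2); Newton's method refines it to λ ≈ 1.6977. p(14) = 230 and p(15) = -181 have opposite signs, so a root lies in (14, 15); Newton's method refines it to λ ≈ 14.5712. p(46) = -1018 and p(47) = 395 have opposite signs, so a root lies in (46, 47); Newton's method refines it to λ ≈ 46.7311. Check (Vieta): the three roots sum to 63, matching tr M = 63.
So the eigenvalues of A^T A are ≈ 1.6977, 14.5712, 46.7311 (all ≥ 0, as they must be for A^T A). The largest is λ_max ≈ 46.7311, hence ||A||_2 = sqrt(λ_max) ≈ 6.836.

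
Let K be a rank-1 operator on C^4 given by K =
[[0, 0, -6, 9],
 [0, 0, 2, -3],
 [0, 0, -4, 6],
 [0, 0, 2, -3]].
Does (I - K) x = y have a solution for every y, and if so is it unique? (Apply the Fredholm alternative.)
(I - K) is invertible (det(I - K) = 8 ≠ 0), so for every y in C^4 the equation (I - K) x = y has a unique solution.

K has rank 1, so it is an outer product K = u v^T: every row of K is a multiple of one row vector. Reading off the entries, u = (3, -1, 2, -1) and v = (0, 0, -2, 3) (row i of K equals u_i·v^T). A rank-one matrix u v^T satisfies K u = u (v·u) and kills the (3)-dimensional subspace v^⊥, so its characteristic polynomial is lambda^3 (lambda - v·u) with v·u = tr K = -7. Hence the eigenvalues of I - K are 1 (multiplicity 3) and 1 - (-7) = 8, so det(I - K) = 8. (Direct check: I - K =
[[1, 0, 6, -9],
 [0, 1, -2, 3],
 [0, 0, 5, -6],
 [0, 0, -2, 4]]
has determinant 8.) The finite-dimensional Fredholm alternative says: either (I - K) is invertible, or ker(I - K) ≠ {0} and then range(I - K) = ker((I - K)^*)^⊥, with dim ker(I - K) = dim ker((I - K)^*). Since det(I - K) ≠ 0, 1 is not an eigenvalue of K and ker(I - K) = {0}, so we are in the first case: for every y there is a unique x = (I - K)^(-1) y. Explicitly, by the Sherman–Morrison formula, (I - u v^T)^(-1) = I + u v^T/(1 - v·u), i.e. (I - K)^(-1) = I + K/(8).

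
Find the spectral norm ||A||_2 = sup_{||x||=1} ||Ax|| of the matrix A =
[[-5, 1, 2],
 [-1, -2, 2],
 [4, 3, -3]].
||A||_2 ≈ 7.7755 (= sqrt(largest eigenvalue of A^T A))

||A||_2 = sigma_max(A) = sqrt(lambda_max(A^T A)). Form the symmetric matrix M = A^T A =
[[42, 9, -24],
 [9, 14, -11],
 [-24, -11, 17]].
Its characteristic polynomial (trace, sum of principal 2x2 minors, determinant of M give the coefficients) is
  p(λ) = det(λ I - M) = λ^3 - 73λ^2 + 762λ - 225.
No integer candidate from the rational root theorem (±divisors of 225) is a root, so the roots are irrational. The cubic discriminant is Δ = 1198252089 > 0, so there are three distinct real roots. p(0) = -225 and p(1) = 465 have opposite signs, so a root lies in (0, 1); Newton's method refines it to λ ≈ 0.3041. p(12) = 135 and p(13) = -459 have opposite signs, so a root lies in (12, 13); Newton's method refines it to λ ≈ 12.2382. p(60) = -1305 and p(61) = 1605 have opposite signs, so a root lies in (60, 61); Newton's method refines it to λ ≈ 60.4577. Check (Vieta): the three roots sum to 73, matching tr M = 73.
So the eigenvalues of A^T A are ≈ 0.3041, 12.2382, 60.4577 (all ≥ 0, as they must be for A^T A). The largest is λ_max ≈ 60.4577, hence ||A||_2 = sqrt(λ_max) ≈ 7.7755.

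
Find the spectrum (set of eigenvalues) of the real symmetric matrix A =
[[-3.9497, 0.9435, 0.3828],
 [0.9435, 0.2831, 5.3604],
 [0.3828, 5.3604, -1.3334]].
sigma(A) ≈ {-6, -4, 5}

A is real symmetric, so its spectrum consists of real eigenvalues. Expanding the characteristic polynomial of the displayed matrix gives
  det(λ I - A) = p(λ) = λ^3 + (5)λ^2 + (-26)λ + (-119.9987).
Solving p(λ) = 0 yields eigenvalues ≈ -6, -4, 5. (A is shown rounded to 4 decimals, so these recover the underlying integer eigenvalues to within that precision.)
Verification: the trace of A = -5 equals the sum of eigenvalues -5, and det(A) ≈ 119.9987 matches the eigenvalue product 120.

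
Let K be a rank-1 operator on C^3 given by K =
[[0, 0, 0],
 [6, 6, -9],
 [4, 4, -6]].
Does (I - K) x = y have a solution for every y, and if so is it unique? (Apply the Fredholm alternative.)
(I - K) is invertible (det(I - K) = 1 ≠ 0), so for every y in C^3 the equation (I - K) x = y has a unique solution.

K has rank 1, so it is an outer product K = u v^T: every row of K is a multiple of one row vector. Reading off the entries, u = (0, 3, 2) and v = (2, 2, -3) (row i of K equals u_i·v^T). A rank-one matrix u v^T satisfies K u = u (v·u) and kills the (2)-dimensional subspace v^⊥, so its characteristic polynomial is lambda^2 (lambda - v·u) with v·u = tr K = 0. Hence the eigenvalues of I - K are 1 (multiplicity 2) and 1 - (0) = 1, so det(I - K) = 1. (Direct check: I - K =
[[1, 0, 0],
 [-6, -5, 9],
 [-4, -4, 7]]
has determinant 1.) The finite-dimensional Fredholm alternative says: either (I - K) is invertible, or ker(I - K) ≠ {0} and then range(I - K) = ker((I - K)^*)^⊥, with dim ker(I - K) = dim ker((I - K)^*). Since det(I - K) ≠ 0, 1 is not an eigenvalue of K and ker(I - K) = {0}, so we are in the first case: for every y there is a unique x = (I - K)^(-1) y. Explicitly, by the Sherman–Morrison formula, (I - u v^T)^(-1) = I + u v^T/(1 - v·u), i.e. (I - K)^(-1) = I + K.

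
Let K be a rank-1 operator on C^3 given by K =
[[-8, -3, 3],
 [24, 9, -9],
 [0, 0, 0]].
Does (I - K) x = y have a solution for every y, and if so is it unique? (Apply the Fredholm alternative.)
(I - K) is singular (det(I - K) = 0, i.e. 1 ∈ sigma(K)). (I - K) x = y is solvable iff y ⊥ ker((I - K)^*) = span{(-8, -3, 3)}, i.e. iff -8y_1 - 3y_2 + 3y_3 = 0. When solvable, the solutions are x = y + c·(1, -3, 0), c arbitrary (ker(I - K) = span{(1, -3, 0)}, dimension 1).

K has rank 1, so it is an outer product K = u v^T: every row of K is a multiple of one row vector. Reading off the entries, u = (1, -3, 0) and v = (-8, -3, 3) (row i of K equals u_i·v^T). A rank-one matrix u v^T satisfies K u = u (v·u) and kills the (2)-dimensional subspace v^⊥, so its characteristic polynomial is lambda^2 (lambda - v·u) with v·u = tr K = 1. Hence the eigenvalues of I - K are 1 (multiplicity 2) and 1 - (1) = 0, so det(I - K) = 0. (Direct check: I - K =
[[9, 3, -3],
 [-24, -8, 9],
 [0, 0, 1]]
has determinant 0.) So 1 is an eigenvalue of K and (I - K) is not invertible. The finite-dimensional Fredholm alternative says: either (I - K) is invertible, or ker(I - K) ≠ {0} and then range(I - K) = ker((I - K)^*)^⊥, with dim ker(I - K) = dim ker((I - K)^*). We are in the second case, so we need both kernels. Kernel of I - K: (I - K) u = u - u (v·u) = u - u = 0, so ker(I - K) = span{u} = span{(1, -3, 0)} (it is exactly 1-dimensional because rank(I - K) = 2). Kernel of the adjoint: K is real, so (I - K)^* = I - K^T = I - v u^T, and (I - v u^T) v = v - v (u·v) = 0; hence ker((I - K)^*) = span{v} = span{(-8, -3, 3)}. Therefore (I - K) x = y is solvable iff <y, v> = 0, i.e. iff -8y_1 - 3y_2 + 3y_3 = 0. When this holds, K y = u (v·y) = 0, so (I - K) y = y and x = y is a particular solution; the full solution set is the line x = y + c·u = y + c·(1, -3, 0), c ∈ C.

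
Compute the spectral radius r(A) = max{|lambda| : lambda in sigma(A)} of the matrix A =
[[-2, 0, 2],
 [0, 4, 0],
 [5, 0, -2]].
r(A) = (4 + sqrt(40))/2 ≈ 5.1623

The eigenvalues of A are the roots of its characteristic polynomial. With M = A (coefficients from the trace, the sum of principal 2x2 minors, and det A):
  p(λ) = det(λ I - M) = λ^3 - 22λ + 24.
By the rational root theorem any rational root is an integer divisor of 24. Testing λ = 4: p(4) = 64 + 0 - 88 + 24 = 0, so λ = 4 is a root. Dividing out (λ - 4) leaves p(λ) = (λ - 4)(λ^2 + 4λ - 6). For λ^2 + 4λ - 6 the discriminant is 40. It is nonnegative but not a perfect square, so the roots are real and irrational: λ = (-4 ± sqrt(40))/2 ≈ 1.1623, -5.1623.
Thus the eigenvalues (to 4 decimals) are 1.1623 (modulus 1.1623); -5.1623 (modulus 5.1623); 4 (modulus 4). The spectral radius is the largest modulus: r(A) = (4 + sqrt(40))/2 ≈ 5.1623. (Cross-check: r(A) ≤ ||A||_2 ≈ 6; equality holds whenever A is normal, though it can also hold for some non-normal A.)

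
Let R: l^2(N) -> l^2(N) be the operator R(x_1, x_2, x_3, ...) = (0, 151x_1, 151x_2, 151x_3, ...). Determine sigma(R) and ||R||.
sigma(R) = closed disk {z in C : |z| ≤ 151}; ||R|| = 151

Note R = 151·U where U is the unit right shift (U x)_k = x_{k-1} (with x_0 := 0); so ||R|| = 151||U|| and sigma(R) = 151·sigma(U). ||R x||^2 = sum_{k≥1} |151x_k|^2 = 22801||x||^2, so ||R|| = 151 and sigma(R) ⊂ {|z| ≤ 151}. For any |lambda| < 151, the equation (R - lambda I) x = 0 forces x_1 = 0, then 151x_k = lambda x_{k+1} ⇒ x = 0, so R has no eigenvalues. But (R - lambda I) is not surjective for |lambda| < 151: solving (R - lambda I) x = e_1 would require x_n proportional to (lambda/151)^(-n), which is not in l^2. So every |lambda| < 151 lies in the residual spectrum. The boundary |lambda| = 151 is in the approximate point spectrum (the spectrum is closed). Hence sigma(R) is the closed disk of radius 151.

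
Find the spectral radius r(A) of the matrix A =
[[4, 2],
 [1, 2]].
r(A) = (6 + sqrt(12))/2 ≈ 4.7321

The eigenvalues of A are the roots of its characteristic polynomial. With M = A (coefficients from the trace and determinant):
  p(λ) = det(λ I - M) = λ^2 - 6λ + 6.
For λ^2 - 6λ + 6 the discriminant is 12. It is nonnegative but not a perfect square, so the roots are real and irrational: λ = (6 ± sqrt(12))/2 ≈ 4.7321, 1.2679.
Thus the eigenvalues (to 4 decimals) are 4.7321 (modulus 4.7321); 1.2679 (modulus 1.2679). The spectral radius is the largest modulus: r(A) = (6 + sqrt(12))/2 ≈ 4.7321. (Cross-check: r(A) ≤ ||A||_2 ≈ 4.8442; equality holds whenever A is normal, though it can also hold for some non-normal A.)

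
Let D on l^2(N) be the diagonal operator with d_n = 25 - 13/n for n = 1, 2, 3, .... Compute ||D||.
||D|| = 25

For a diagonal operator on l^2 with entries d_n, ||D|| = sup_n |d_n|. Here d_1 = 12, d_2 = 37/2, ..., and d_n = 25 - 13/n increases monotonically toward 25. All terms lie in [12, 25), so |d_n| = d_n and the supremum is the limit 25, which is not attained by any individual d_n. Hence ||D|| = 25.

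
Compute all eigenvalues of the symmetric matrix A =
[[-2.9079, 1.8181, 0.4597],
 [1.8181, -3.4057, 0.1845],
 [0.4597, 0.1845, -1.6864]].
sigma(A) ≈ {-5, -2, -1}

A is real symmetric, so its spectrum consists of real eigenvalues. Expanding the characteristic polynomial of the displayed matrix gives
  det(λ I - A) = p(λ) = λ^3 + (8)λ^2 + (17)λ + (10).
Solving p(λ) = 0 yields eigenvalues ≈ -5, -2, -1. (A is shown rounded to 4 decimals, so these recover the underlying integer eigenvalues to within that precision.)
Verification: the trace of A = -8 equals the sum of eigenvalues -8, and det(A) ≈ -9.9997 matches the eigenvalue product -10.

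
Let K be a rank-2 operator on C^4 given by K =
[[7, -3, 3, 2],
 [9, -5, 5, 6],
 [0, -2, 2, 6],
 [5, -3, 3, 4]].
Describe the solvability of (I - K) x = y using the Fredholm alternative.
(I - K) is invertible (det(I - K) = 5 ≠ 0), so for every y in C^4 the equation (I - K) x = y has a unique solution.

K has rank 2 and factors as K = U V^T = u1 v1^T + u2 v2^T with u1 = (2, 2, -1, 1), v1 = (3, -1, 1, 0), u2 = (1, 3, 3, 2), v2 = (1, -1, 1, 2) (multiplying out reproduces the displayed K). The nonzero eigenvalues of U V^T coincide with those of the 2 x 2 matrix G = V^T U = [[v1·u1, v1·u2], [v2·u1, v2·u2]] = [[3, 3], [1, 5]], and by the Sylvester determinant identity det(I_4 - U V^T) = det(I_2 - V^T U) = det([[-2, -3], [-1, -4]]) = (-2)(-4) - (-3)(-1) = 5. (Direct check: I - K =
[[-6, 3, -3, -2],
 [-9, 6, -5, -6],
 [0, 2, -1, -6],
 [-5, 3, -3, -3]]
has determinant 5.) The finite-dimensional Fredholm alternative says: either (I - K) is invertible, or ker(I - K) ≠ {0} and then range(I - K) = ker((I - K)^*)^⊥, with dim ker(I - K) = dim ker((I - K)^*). Since det(I - K) ≠ 0, 1 is not an eigenvalue of K and ker(I - K) = {0}, so we are in the first case: for every y there is a unique x = (I - K)^(-1) y. (Explicitly, by the Woodbury identity, (I - U V^T)^(-1) = I + U (I_2 - G)^(-1) V^T.)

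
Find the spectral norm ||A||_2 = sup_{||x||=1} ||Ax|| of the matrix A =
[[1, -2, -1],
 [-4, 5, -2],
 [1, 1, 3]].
||A||_2 ≈ 6.9835 (= sqrt(largest eigenvalue of A^T A))

||A||_2 = sigma_max(A) = sqrt(lambda_max(A^T A)). Form the symmetric matrix M = A^T A =
[[18, -21, 10],
 [-21, 30, -5],
 [10, -5, 14]].
Its characteristic polynomial (trace, sum of principal 2x2 minors, determinant of M give the coefficients) is
  p(λ) = det(λ I - M) = λ^3 - 62λ^2 + 646λ - 36.
No integer candidate from the rational root theorem (±divisors of 36) is a root, so the roots are irrational. The cubic discriminant is Δ = 517417632 > 0, so there are three distinct real roots. p(0) = -36 and p(1) = 549 have opposite signs, so a root lies in (0, 1); Newton's method refines it to λ ≈ 0.056. p(13) = 81 and p(14) = -400 have opposite signs, so a root lies in (13, 14); Newton's method refines it to λ ≈ 13.1749. p(48) = -1284 and p(49) = 405 have opposite signs, so a root lies in (48, 49); Newton's method refines it to λ ≈ 48.769. Check (Vieta): the three roots sum to 62, matching tr M = 62.
So the eigenvalues of A^T A are ≈ 0.056, 13.1749, 48.769 (all ≥ 0, as they must be for A^T A). The largest is λ_max ≈ 48.769, hence ||A||_2 = sqrt(λ_max) ≈ 6.9835.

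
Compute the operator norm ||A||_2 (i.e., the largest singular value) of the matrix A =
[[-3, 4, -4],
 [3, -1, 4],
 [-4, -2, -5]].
||A||_2 ≈ 9.6458 (= sqrt(largest eigenvalue of A^T A))

||A||_2 = sigma_max(A) = sqrt(lambda_max(A^T A)). Form the symmetric matrix M = A^T A =
[[34, -7, 44],
 [-7, 21, -10],
 [44, -10, 57]].
Its characteristic polynomial (trace, sum of principal 2x2 minors, determinant of M give the coefficients) is
  p(λ) = det(λ I - M) = λ^3 - 112λ^2 + 1764λ - 9.
No integer candidate from the rational root theorem (±divisors of 9) is a root, so the roots are irrational. The cubic discriminant is Δ = 17058414069 > 0, so there are three distinct real roots. p(0) = -9 and p(1) = 1644 have opposite signs, so a root lies in (0, 1); Newton's method refines it to λ ≈ 0.0051. p(18) = 1287 and p(19) = -66 have opposite signs, so a root lies in (18, 19); Newton's method refines it to λ ≈ 18.9531. p(93) = -288 and p(94) = 6759 have opposite signs, so a root lies in (93, 94); Newton's method refines it to λ ≈ 93.0418. Check (Vieta): the three roots sum to 112, matching tr M = 112.
So the eigenvalues of A^T A are ≈ 0.0051, 18.9531, 93.0418 (all ≥ 0, as they must be for A^T A). The largest is λ_max ≈ 93.0418, hence ||A||_2 = sqrt(λ_max) ≈ 9.6458.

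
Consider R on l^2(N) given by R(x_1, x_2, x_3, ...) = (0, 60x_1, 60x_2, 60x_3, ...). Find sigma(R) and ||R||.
sigma(R) = closed disk {z in C : |z| ≤ 60}; ||R|| = 60

Note R = 60·U where U is the unit right shift (U x)_k = x_{k-1} (with x_0 := 0); so ||R|| = 60||U|| and sigma(R) = 60·sigma(U). ||R x||^2 = sum_{k≥1} |60x_k|^2 = 3600||x||^2, so ||R|| = 60 and sigma(R) ⊂ {|z| ≤ 60}. For any |lambda| < 60, the equation (R - lambda I) x = 0 forces x_1 = 0, then 60x_k = lambda x_{k+1} ⇒ x = 0, so R has no eigenvalues. But (R - lambda I) is not surjective for |lambda| < 60: solving (R - lambda I) x = e_1 would require x_n proportional to (lambda/60)^(-n), which is not in l^2. So every |lambda| < 60 lies in the residual spectrum. The boundary |lambda| = 60 is in the approximate point spectrum (the spectrum is closed). Hence sigma(R) is the closed disk of radius 60.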